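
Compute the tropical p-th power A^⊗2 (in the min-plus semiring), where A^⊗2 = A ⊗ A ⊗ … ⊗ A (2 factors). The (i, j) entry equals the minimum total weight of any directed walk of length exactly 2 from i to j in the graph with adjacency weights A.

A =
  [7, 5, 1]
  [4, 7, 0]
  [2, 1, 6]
A^⊗2 =
  [3, 2, 5]
  [2, 1, 5]
  [5, 7, 1]

Each entry (A^⊗2)_ij equals the minimum over all length-2 walks i = v_0 → v_1 → … → v_2 = j of Σ_t A[v_t][v_{t+1}]. For example, for (i, j) = (0, 2) we minimise over 3 possible intermediate vertex sequences; the minimum is 5, attained along the walk 0 → 1 → 2.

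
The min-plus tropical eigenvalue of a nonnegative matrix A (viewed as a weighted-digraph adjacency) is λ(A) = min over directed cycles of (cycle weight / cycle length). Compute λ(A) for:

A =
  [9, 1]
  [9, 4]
λ(A) = 4

Enumerate directed cycles and compute their means (weight / length). Sample:
  cycle 0 → 0: weight = 9, length = 1, mean = 9/1 ≈ 9.000
  cycle 1 → 1: weight = 4, length = 1, mean = 4/1 ≈ 4.000
  cycle 0 → 1 → 0: weight = 10, length = 2, mean = 10/2 ≈ 5.000
  cycle 1 → 0 → 1: weight = 10, length = 2, mean = 10/2 ≈ 5.000
Minimum mean = 4.000, attained e.g. along the cycle 1 → 1 with weight 4 and length 1. So λ(A) = 4/1 = 4.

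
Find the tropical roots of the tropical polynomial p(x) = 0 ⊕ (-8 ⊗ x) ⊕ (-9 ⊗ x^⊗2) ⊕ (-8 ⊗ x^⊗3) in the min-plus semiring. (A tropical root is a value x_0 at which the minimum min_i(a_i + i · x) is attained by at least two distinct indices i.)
Roots: {-1, 1, 8}

Each tropical root is a break point of the lower envelope of the lines y = a_i + i · x (there are 4 lines, with slopes 0, 1, ..., 3). Only the lines that attain the minimum somewhere contribute to roots; other lines are dominated. Here the surviving (envelope) indices are i = 3, i = 2, i = 1, i = 0.
Intersections between consecutive envelope lines give the roots: for adjacent envelope indices i < j the intersection is x = (a_i − a_j) / (j − i). Reading off the sorted break points: {-1, 1, 8}.
Verification: at each break x_0, at least two indices attain the minimum of min_i(a_i + i · x_0).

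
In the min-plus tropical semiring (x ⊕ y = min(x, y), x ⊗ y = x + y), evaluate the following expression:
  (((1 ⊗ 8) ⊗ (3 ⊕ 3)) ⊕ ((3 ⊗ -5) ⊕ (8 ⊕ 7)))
(((1 ⊗ 8) ⊗ (3 ⊕ 3)) ⊕ ((3 ⊗ -5) ⊕ (8 ⊕ 7))) = -2

Expand innermost to outermost. Recall ⊕ takes the minimum of its arguments and ⊗ takes their sum. Working out the expression (((1 ⊗ 8) ⊗ (3 ⊕ 3)) ⊕ ((3 ⊗ -5) ⊕ (8 ⊕ 7))) gives -2.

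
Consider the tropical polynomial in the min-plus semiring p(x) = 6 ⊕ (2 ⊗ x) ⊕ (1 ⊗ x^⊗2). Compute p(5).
p(5) = 6

A tropical monomial a ⊗ x^⊗i evaluates to a + i · x. Evaluating each term at x = 5:
  Term 0 contributes 6 + 0 · 5 = 6
  Term 1 contributes 2 + 1 · 5 = 7
  Term 2 contributes 1 + 2 · 5 = 11
p(5) = ⊕ of these = min[6, 7, 11] = 6.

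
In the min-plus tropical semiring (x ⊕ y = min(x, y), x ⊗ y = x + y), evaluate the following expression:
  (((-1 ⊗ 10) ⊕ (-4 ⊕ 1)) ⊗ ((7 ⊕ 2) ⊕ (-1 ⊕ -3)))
(((-1 ⊗ 10) ⊕ (-4 ⊕ 1)) ⊗ ((7 ⊕ 2) ⊕ (-1 ⊕ -3))) = -7

Expand innermost to outermost. Recall ⊕ takes the minimum of its arguments and ⊗ takes their sum. Working out the expression (((-1 ⊗ 10) ⊕ (-4 ⊕ 1)) ⊗ ((7 ⊕ 2) ⊕ (-1 ⊕ -3))) gives -7.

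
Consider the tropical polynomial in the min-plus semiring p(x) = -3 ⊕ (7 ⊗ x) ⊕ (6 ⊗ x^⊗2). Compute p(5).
p(5) = -3

A tropical monomial a ⊗ x^⊗i evaluates to a + i · x. Evaluating each term at x = 5:
  Term 0 contributes -3 + 0 · 5 = -3
  Term 1 contributes 7 + 1 · 5 = 12
  Term 2 contributes 6 + 2 · 5 = 16
p(5) = ⊕ of these = min[-3, 12, 16] = -3.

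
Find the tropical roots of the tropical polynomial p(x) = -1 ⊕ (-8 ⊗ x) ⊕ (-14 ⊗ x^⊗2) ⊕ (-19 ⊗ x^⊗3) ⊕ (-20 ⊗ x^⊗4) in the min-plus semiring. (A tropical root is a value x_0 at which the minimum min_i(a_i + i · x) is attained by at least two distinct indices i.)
Roots: {1, 5, 6, 7}

Each tropical root is a break point of the lower envelope of the lines y = a_i + i · x (there are 5 lines, with slopes 0, 1, ..., 4). Only the lines that attain the minimum somewhere contribute to roots; other lines are dominated. Here the surviving (envelope) indices are i = 4, i = 3, i = 2, i = 1, i = 0.
Intersections between consecutive envelope lines give the roots: for adjacent envelope indices i < j the intersection is x = (a_i − a_j) / (j − i). Reading off the sorted break points: {1, 5, 6, 7}.
Verification: at each break x_0, at least two indices attain the minimum of min_i(a_i + i · x_0).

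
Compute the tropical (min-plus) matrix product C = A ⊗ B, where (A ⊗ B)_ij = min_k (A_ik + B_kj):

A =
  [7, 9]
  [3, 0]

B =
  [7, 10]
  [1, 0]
A ⊗ B =
  [10, 9]
  [1, 0]

Apply the min-plus product entry-by-entry:
  C[0][0] = min over k of (A[0][0] + B[0][0] = 7 + 7 = 14, A[0][1] + B[1][0] = 9 + 1 = 10) = 10 (attained at k = 1)
  C[0][1] = min over k of (A[0][0] + B[0][1] = 7 + 10 = 17, A[0][1] + B[1][1] = 9 + 0 = 9) = 9 (attained at k = 1)
  C[1][0] = min over k of (A[1][0] + B[0][0] = 3 + 7 = 10, A[1][1] + B[1][0] = 0 + 1 = 1) = 1 (attained at k = 1)
  C[1][1] = min over k of (A[1][0] + B[0][1] = 3 + 10 = 13, A[1][1] + B[1][1] = 0 + 0 = 0) = 0 (attained at k = 1)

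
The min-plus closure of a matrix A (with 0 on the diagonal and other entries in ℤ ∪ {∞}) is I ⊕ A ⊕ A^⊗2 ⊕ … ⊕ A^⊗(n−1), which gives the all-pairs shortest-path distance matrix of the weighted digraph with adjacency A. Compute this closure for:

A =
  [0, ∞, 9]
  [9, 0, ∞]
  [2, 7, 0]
Closure =
  [0, 16, 9]
  [9, 0, 18]
  [2, 7, 0]

This is the Floyd-Warshall all-pairs shortest-path computation. For each intermediate vertex k = 0, 1, …, 2, update dist[i][j] ← min(dist[i][j], dist[i][k] + dist[k][j]). The final matrix gives, for each (i, j), the minimum total weight of any directed path from i to j (possibly empty when i = j).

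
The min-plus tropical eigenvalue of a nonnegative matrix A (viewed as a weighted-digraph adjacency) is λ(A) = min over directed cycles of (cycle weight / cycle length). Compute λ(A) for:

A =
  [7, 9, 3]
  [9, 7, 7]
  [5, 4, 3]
λ(A) = 3

Enumerate directed cycles and compute their means (weight / length). Sample:
  cycle 0 → 0: weight = 7, length = 1, mean = 7/1 ≈ 7.000
  cycle 1 → 1: weight = 7, length = 1, mean = 7/1 ≈ 7.000
  cycle 2 → 2: weight = 3, length = 1, mean = 3/1 ≈ 3.000
  cycle 0 → 1 → 0: weight = 18, length = 2, mean = 18/2 ≈ 9.000
  cycle 0 → 2 → 0: weight = 8, length = 2, mean = 8/2 ≈ 4.000
  cycle 1 → 0 → 1: weight = 18, length = 2, mean = 18/2 ≈ 9.000
Minimum mean = 3.000, attained e.g. along the cycle 2 → 2 with weight 3 and length 1. So λ(A) = 3/1 = 3.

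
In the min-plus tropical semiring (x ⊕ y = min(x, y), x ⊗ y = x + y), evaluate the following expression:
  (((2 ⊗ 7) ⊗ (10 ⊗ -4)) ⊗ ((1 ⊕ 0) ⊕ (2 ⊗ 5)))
(((2 ⊗ 7) ⊗ (10 ⊗ -4)) ⊗ ((1 ⊕ 0) ⊕ (2 ⊗ 5))) = 15

Expand innermost to outermost. Recall ⊕ takes the minimum of its arguments and ⊗ takes their sum. Working out the expression (((2 ⊗ 7) ⊗ (10 ⊗ -4)) ⊗ ((1 ⊕ 0) ⊕ (2 ⊗ 5))) gives 15.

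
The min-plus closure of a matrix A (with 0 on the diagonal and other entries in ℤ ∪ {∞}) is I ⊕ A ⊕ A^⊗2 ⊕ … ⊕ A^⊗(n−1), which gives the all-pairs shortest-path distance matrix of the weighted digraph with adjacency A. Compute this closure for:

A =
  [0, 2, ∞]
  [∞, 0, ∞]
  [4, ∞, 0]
Closure =
  [0, 2, ∞]
  [∞, 0, ∞]
  [4, 6, 0]

This is the Floyd-Warshall all-pairs shortest-path computation. For each intermediate vertex k = 0, 1, …, 2, update dist[i][j] ← min(dist[i][j], dist[i][k] + dist[k][j]). The final matrix gives, for each (i, j), the minimum total weight of any directed path from i to j (possibly empty when i = j).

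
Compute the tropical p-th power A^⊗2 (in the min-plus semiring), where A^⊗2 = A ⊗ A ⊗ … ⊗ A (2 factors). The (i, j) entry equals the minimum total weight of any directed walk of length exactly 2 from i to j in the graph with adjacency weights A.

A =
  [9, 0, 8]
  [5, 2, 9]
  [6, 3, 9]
A^⊗2 =
  [5, 2, 9]
  [7, 4, 11]
  [8, 5, 12]

Each entry (A^⊗2)_ij equals the minimum over all length-2 walks i = v_0 → v_1 → … → v_2 = j of Σ_t A[v_t][v_{t+1}]. For example, for (i, j) = (0, 2) we minimise over 3 possible intermediate vertex sequences; the minimum is 9, attained along the walk 0 → 1 → 2.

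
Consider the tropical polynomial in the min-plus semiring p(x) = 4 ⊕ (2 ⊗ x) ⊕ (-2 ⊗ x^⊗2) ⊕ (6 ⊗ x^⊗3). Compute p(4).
p(4) = 4

A tropical monomial a ⊗ x^⊗i evaluates to a + i · x. Evaluating each term at x = 4:
  Term 0 contributes 4 + 0 · 4 = 4
  Term 1 contributes 2 + 1 · 4 = 6
  Term 2 contributes -2 + 2 · 4 = 6
  Term 3 contributes 6 + 3 · 4 = 18
p(4) = ⊕ of these = min[4, 6, 6, 18] = 4.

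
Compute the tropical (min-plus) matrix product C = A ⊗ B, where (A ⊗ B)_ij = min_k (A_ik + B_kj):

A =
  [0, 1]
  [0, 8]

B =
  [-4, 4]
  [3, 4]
A ⊗ B =
  [-4, 4]
  [-4, 4]

Apply the min-plus product entry-by-entry:
  C[0][0] = min over k of (A[0][0] + B[0][0] = 0 + -4 = -4, A[0][1] + B[1][0] = 1 + 3 = 4) = -4 (attained at k = 0)
  C[0][1] = min over k of (A[0][0] + B[0][1] = 0 + 4 = 4, A[0][1] + B[1][1] = 1 + 4 = 5) = 4 (attained at k = 0)
  C[1][0] = min over k of (A[1][0] + B[0][0] = 0 + -4 = -4, A[1][1] + B[1][0] = 8 + 3 = 11) = -4 (attained at k = 0)
  C[1][1] = min over k of (A[1][0] + B[0][1] = 0 + 4 = 4, A[1][1] + B[1][1] = 8 + 4 = 12) = 4 (attained at k = 0)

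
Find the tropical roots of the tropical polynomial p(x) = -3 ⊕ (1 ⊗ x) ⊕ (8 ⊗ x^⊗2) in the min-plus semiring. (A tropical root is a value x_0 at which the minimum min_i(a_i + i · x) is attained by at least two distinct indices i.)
Roots: {-7, -4}

Each tropical root is a break point of the lower envelope of the lines y = a_i + i · x (there are 3 lines, with slopes 0, 1, ..., 2). Only the lines that attain the minimum somewhere contribute to roots; other lines are dominated. Here the surviving (envelope) indices are i = 2, i = 1, i = 0.
Intersections between consecutive envelope lines give the roots: for adjacent envelope indices i < j the intersection is x = (a_i − a_j) / (j − i). Reading off the sorted break points: {-7, -4}.
Verification: at each break x_0, at least two indices attain the minimum of min_i(a_i + i · x_0).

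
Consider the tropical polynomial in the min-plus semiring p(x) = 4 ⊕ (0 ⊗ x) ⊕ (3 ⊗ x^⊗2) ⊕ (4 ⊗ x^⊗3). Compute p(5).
p(5) = 4

A tropical monomial a ⊗ x^⊗i evaluates to a + i · x. Evaluating each term at x = 5:
  Term 0 contributes 4 + 0 · 5 = 4
  Term 1 contributes 0 + 1 · 5 = 5
  Term 2 contributes 3 + 2 · 5 = 13
  Term 3 contributes 4 + 3 · 5 = 19
p(5) = ⊕ of these = min[4, 5, 13, 19] = 4.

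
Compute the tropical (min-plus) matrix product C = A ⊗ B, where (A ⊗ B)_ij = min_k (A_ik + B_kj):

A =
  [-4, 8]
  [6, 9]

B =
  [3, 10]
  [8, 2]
A ⊗ B =
  [-1, 6]
  [9, 11]

Apply the min-plus product entry-by-entry:
  C[0][0] = min over k of (A[0][0] + B[0][0] = -4 + 3 = -1, A[0][1] + B[1][0] = 8 + 8 = 16) = -1 (attained at k = 0)
  C[0][1] = min over k of (A[0][0] + B[0][1] = -4 + 10 = 6, A[0][1] + B[1][1] = 8 + 2 = 10) = 6 (attained at k = 0)
  C[1][0] = min over k of (A[1][0] + B[0][0] = 6 + 3 = 9, A[1][1] + B[1][0] = 9 + 8 = 17) = 9 (attained at k = 0)
  C[1][1] = min over k of (A[1][0] + B[0][1] = 6 + 10 = 16, A[1][1] + B[1][1] = 9 + 2 = 11) = 11 (attained at k = 1)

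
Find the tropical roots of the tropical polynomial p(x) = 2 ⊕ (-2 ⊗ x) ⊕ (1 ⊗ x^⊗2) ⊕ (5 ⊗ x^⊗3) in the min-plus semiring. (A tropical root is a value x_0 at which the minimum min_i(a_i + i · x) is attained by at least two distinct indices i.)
Roots: {-4, -3, 4}

Each tropical root is a break point of the lower envelope of the lines y = a_i + i · x (there are 4 lines, with slopes 0, 1, ..., 3). Only the lines that attain the minimum somewhere contribute to roots; other lines are dominated. Here the surviving (envelope) indices are i = 3, i = 2, i = 1, i = 0.
Intersections between consecutive envelope lines give the roots: for adjacent envelope indices i < j the intersection is x = (a_i − a_j) / (j − i). Reading off the sorted break points: {-4, -3, 4}.
Verification: at each break x_0, at least two indices attain the minimum of min_i(a_i + i · x_0).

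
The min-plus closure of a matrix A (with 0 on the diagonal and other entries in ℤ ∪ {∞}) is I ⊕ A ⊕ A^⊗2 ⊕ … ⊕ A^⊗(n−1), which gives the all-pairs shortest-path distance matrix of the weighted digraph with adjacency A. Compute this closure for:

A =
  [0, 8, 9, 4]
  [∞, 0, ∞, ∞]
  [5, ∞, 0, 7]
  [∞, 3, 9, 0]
Closure =
  [0, 7, 9, 4]
  [∞, 0, ∞, ∞]
  [5, 10, 0, 7]
  [14, 3, 9, 0]

This is the Floyd-Warshall all-pairs shortest-path computation. For each intermediate vertex k = 0, 1, …, 3, update dist[i][j] ← min(dist[i][j], dist[i][k] + dist[k][j]). The final matrix gives, for each (i, j), the minimum total weight of any directed path from i to j (possibly empty when i = j).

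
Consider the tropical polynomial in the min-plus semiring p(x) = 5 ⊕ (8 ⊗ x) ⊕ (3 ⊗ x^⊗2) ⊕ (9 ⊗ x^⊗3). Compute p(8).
p(8) = 5

A tropical monomial a ⊗ x^⊗i evaluates to a + i · x. Evaluating each term at x = 8:
  Term 0 contributes 5 + 0 · 8 = 5
  Term 1 contributes 8 + 1 · 8 = 16
  Term 2 contributes 3 + 2 · 8 = 19
  Term 3 contributes 9 + 3 · 8 = 33
p(8) = ⊕ of these = min[5, 16, 19, 33] = 5.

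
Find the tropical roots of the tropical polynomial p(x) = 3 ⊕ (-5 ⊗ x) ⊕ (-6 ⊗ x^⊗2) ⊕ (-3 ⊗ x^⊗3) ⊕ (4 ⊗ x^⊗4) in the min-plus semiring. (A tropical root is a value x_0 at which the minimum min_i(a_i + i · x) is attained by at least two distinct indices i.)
Roots: {-7, -3, 1, 8}

Each tropical root is a break point of the lower envelope of the lines y = a_i + i · x (there are 5 lines, with slopes 0, 1, ..., 4). Only the lines that attain the minimum somewhere contribute to roots; other lines are dominated. Here the surviving (envelope) indices are i = 4, i = 3, i = 2, i = 1, i = 0.
Intersections between consecutive envelope lines give the roots: for adjacent envelope indices i < j the intersection is x = (a_i − a_j) / (j − i). Reading off the sorted break points: {-7, -3, 1, 8}.
Verification: at each break x_0, at least two indices attain the minimum of min_i(a_i + i · x_0).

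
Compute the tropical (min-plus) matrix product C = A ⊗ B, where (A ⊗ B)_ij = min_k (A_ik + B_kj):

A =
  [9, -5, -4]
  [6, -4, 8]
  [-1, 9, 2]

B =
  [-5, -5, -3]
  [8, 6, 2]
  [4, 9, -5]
A ⊗ B =
  [0, 1, -9]
  [1, 1, -2]
  [-6, -6, -4]

Apply the min-plus product entry-by-entry:
  C[0][0] = min over k of (A[0][0] + B[0][0] = 9 + -5 = 4, A[0][1] + B[1][0] = -5 + 8 = 3, A[0][2] + B[2][0] = -4 + 4 = 0) = 0 (attained at k = 2)
  C[0][1] = min over k of (A[0][0] + B[0][1] = 9 + -5 = 4, A[0][1] + B[1][1] = -5 + 6 = 1, A[0][2] + B[2][1] = -4 + 9 = 5) = 1 (attained at k = 1)
  C[0][2] = min over k of (A[0][0] + B[0][2] = 9 + -3 = 6, A[0][1] + B[1][2] = -5 + 2 = -3, A[0][2] + B[2][2] = -4 + -5 = -9) = -9 (attained at k = 2)
  C[1][0] = min over k of (A[1][0] + B[0][0] = 6 + -5 = 1, A[1][1] + B[1][0] = -4 + 8 = 4, A[1][2] + B[2][0] = 8 + 4 = 12) = 1 (attained at k = 0)
  C[1][1] = min over k of (A[1][0] + B[0][1] = 6 + -5 = 1, A[1][1] + B[1][1] = -4 + 6 = 2, A[1][2] + B[2][1] = 8 + 9 = 17) = 1 (attained at k = 0)
  C[1][2] = min over k of (A[1][0] + B[0][2] = 6 + -3 = 3, A[1][1] + B[1][2] = -4 + 2 = -2, A[1][2] + B[2][2] = 8 + -5 = 3) = -2 (attained at k = 1)
  C[2][0] = min over k of (A[2][0] + B[0][0] = -1 + -5 = -6, A[2][1] + B[1][0] = 9 + 8 = 17, A[2][2] + B[2][0] = 2 + 4 = 6) = -6 (attained at k = 0)
  C[2][1] = min over k of (A[2][0] + B[0][1] = -1 + -5 = -6, A[2][1] + B[1][1] = 9 + 6 = 15, A[2][2] + B[2][1] = 2 + 9 = 11) = -6 (attained at k = 0)
  C[2][2] = min over k of (A[2][0] + B[0][2] = -1 + -3 = -4, A[2][1] + B[1][2] = 9 + 2 = 11, A[2][2] + B[2][2] = 2 + -5 = -3) = -4 (attained at k = 0)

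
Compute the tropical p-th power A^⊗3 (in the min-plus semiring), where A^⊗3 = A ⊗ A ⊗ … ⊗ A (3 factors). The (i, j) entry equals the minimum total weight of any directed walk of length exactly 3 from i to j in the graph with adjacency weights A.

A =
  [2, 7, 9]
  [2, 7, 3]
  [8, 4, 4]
A^⊗3 =
  [6, 11, 12]
  [6, 11, 10]
  [8, 11, 11]

Each entry (A^⊗3)_ij equals the minimum over all length-3 walks i = v_0 → v_1 → … → v_3 = j of Σ_t A[v_t][v_{t+1}]. For example, for (i, j) = (0, 2) we minimise over 9 possible intermediate vertex sequences; the minimum is 12, attained along the walk 0 → 0 → 1 → 2.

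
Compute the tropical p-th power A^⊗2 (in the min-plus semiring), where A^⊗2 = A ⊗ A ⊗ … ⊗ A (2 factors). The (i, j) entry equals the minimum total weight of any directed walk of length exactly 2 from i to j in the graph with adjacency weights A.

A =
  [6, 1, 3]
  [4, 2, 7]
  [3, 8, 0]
A^⊗2 =
  [5, 3, 3]
  [6, 4, 7]
  [3, 4, 0]

Each entry (A^⊗2)_ij equals the minimum over all length-2 walks i = v_0 → v_1 → … → v_2 = j of Σ_t A[v_t][v_{t+1}]. For example, for (i, j) = (0, 2) we minimise over 3 possible intermediate vertex sequences; the minimum is 3, attained along the walk 0 → 2 → 2.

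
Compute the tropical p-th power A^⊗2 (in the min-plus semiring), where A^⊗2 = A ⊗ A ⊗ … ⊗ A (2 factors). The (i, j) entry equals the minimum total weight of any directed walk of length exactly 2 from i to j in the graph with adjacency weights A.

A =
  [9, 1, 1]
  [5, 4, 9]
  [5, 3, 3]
A^⊗2 =
  [6, 4, 4]
  [9, 6, 6]
  [8, 6, 6]

Each entry (A^⊗2)_ij equals the minimum over all length-2 walks i = v_0 → v_1 → … → v_2 = j of Σ_t A[v_t][v_{t+1}]. For example, for (i, j) = (0, 2) we minimise over 3 possible intermediate vertex sequences; the minimum is 4, attained along the walk 0 → 2 → 2.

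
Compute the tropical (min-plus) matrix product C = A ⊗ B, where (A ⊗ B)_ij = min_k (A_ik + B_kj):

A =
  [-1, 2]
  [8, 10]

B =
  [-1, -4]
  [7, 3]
A ⊗ B =
  [-2, -5]
  [7, 4]

Apply the min-plus product entry-by-entry:
  C[0][0] = min over k of (A[0][0] + B[0][0] = -1 + -1 = -2, A[0][1] + B[1][0] = 2 + 7 = 9) = -2 (attained at k = 0)
  C[0][1] = min over k of (A[0][0] + B[0][1] = -1 + -4 = -5, A[0][1] + B[1][1] = 2 + 3 = 5) = -5 (attained at k = 0)
  C[1][0] = min over k of (A[1][0] + B[0][0] = 8 + -1 = 7, A[1][1] + B[1][0] = 10 + 7 = 17) = 7 (attained at k = 0)
  C[1][1] = min over k of (A[1][0] + B[0][1] = 8 + -4 = 4, A[1][1] + B[1][1] = 10 + 3 = 13) = 4 (attained at k = 0)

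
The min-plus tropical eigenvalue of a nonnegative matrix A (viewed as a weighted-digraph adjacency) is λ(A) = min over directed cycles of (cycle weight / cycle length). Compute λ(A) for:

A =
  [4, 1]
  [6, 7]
λ(A) = 7/2

Enumerate directed cycles and compute their means (weight / length). Sample:
  cycle 0 → 0: weight = 4, length = 1, mean = 4/1 ≈ 4.000
  cycle 1 → 1: weight = 7, length = 1, mean = 7/1 ≈ 7.000
  cycle 0 → 1 → 0: weight = 7, length = 2, mean = 7/2 ≈ 3.500
  cycle 1 → 0 → 1: weight = 7, length = 2, mean = 7/2 ≈ 3.500
Minimum mean = 3.500, attained e.g. along the cycle 0 → 1 → 0 with weight 7 and length 2. So λ(A) = 7/2 = 7/2.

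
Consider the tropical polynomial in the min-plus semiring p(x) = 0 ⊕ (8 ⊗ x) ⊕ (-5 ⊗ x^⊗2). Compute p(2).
p(2) = -1

A tropical monomial a ⊗ x^⊗i evaluates to a + i · x. Evaluating each term at x = 2:
  Term 0 contributes 0 + 0 · 2 = 0
  Term 1 contributes 8 + 1 · 2 = 10
  Term 2 contributes -5 + 2 · 2 = -1
p(2) = ⊕ of these = min[0, 10, -1] = -1.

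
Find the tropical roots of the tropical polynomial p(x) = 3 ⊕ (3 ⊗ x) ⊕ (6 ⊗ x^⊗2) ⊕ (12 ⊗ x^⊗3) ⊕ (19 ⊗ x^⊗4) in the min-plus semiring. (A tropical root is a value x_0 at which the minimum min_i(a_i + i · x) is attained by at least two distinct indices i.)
Roots: {-7, -6, -3, 0}

Each tropical root is a break point of the lower envelope of the lines y = a_i + i · x (there are 5 lines, with slopes 0, 1, ..., 4). Only the lines that attain the minimum somewhere contribute to roots; other lines are dominated. Here the surviving (envelope) indices are i = 4, i = 3, i = 2, i = 1, i = 0.
Intersections between consecutive envelope lines give the roots: for adjacent envelope indices i < j the intersection is x = (a_i − a_j) / (j − i). Reading off the sorted break points: {-7, -6, -3, 0}.
Verification: at each break x_0, at least two indices attain the minimum of min_i(a_i + i · x_0).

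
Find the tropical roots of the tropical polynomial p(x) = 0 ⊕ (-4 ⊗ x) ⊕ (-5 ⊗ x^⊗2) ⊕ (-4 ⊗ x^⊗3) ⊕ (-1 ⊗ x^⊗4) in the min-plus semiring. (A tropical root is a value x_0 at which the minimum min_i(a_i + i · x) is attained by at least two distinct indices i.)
Roots: {-3, -1, 1, 4}

Each tropical root is a break point of the lower envelope of the lines y = a_i + i · x (there are 5 lines, with slopes 0, 1, ..., 4). Only the lines that attain the minimum somewhere contribute to roots; other lines are dominated. Here the surviving (envelope) indices are i = 4, i = 3, i = 2, i = 1, i = 0.
Intersections between consecutive envelope lines give the roots: for adjacent envelope indices i < j the intersection is x = (a_i − a_j) / (j − i). Reading off the sorted break points: {-3, -1, 1, 4}.
Verification: at each break x_0, at least two indices attain the minimum of min_i(a_i + i · x_0).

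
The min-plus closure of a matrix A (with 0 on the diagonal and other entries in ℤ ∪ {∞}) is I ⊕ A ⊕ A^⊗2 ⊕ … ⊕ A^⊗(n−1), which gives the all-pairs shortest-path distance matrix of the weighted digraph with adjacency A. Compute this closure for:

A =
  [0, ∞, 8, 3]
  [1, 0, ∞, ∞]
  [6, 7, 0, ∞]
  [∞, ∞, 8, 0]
Closure =
  [0, 15, 8, 3]
  [1, 0, 9, 4]
  [6, 7, 0, 9]
  [14, 15, 8, 0]

This is the Floyd-Warshall all-pairs shortest-path computation. For each intermediate vertex k = 0, 1, …, 3, update dist[i][j] ← min(dist[i][j], dist[i][k] + dist[k][j]). The final matrix gives, for each (i, j), the minimum total weight of any directed path from i to j (possibly empty when i = j).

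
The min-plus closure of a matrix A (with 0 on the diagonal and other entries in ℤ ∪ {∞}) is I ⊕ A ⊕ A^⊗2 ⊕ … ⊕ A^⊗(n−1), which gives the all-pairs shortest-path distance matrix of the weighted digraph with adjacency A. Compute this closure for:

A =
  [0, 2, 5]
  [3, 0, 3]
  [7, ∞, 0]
Closure =
  [0, 2, 5]
  [3, 0, 3]
  [7, 9, 0]

This is the Floyd-Warshall all-pairs shortest-path computation. For each intermediate vertex k = 0, 1, …, 2, update dist[i][j] ← min(dist[i][j], dist[i][k] + dist[k][j]). The final matrix gives, for each (i, j), the minimum total weight of any directed path from i to j (possibly empty when i = j).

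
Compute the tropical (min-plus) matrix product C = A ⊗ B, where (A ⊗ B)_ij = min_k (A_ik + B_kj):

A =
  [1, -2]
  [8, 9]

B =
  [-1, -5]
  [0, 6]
A ⊗ B =
  [-2, -4]
  [7, 3]

Apply the min-plus product entry-by-entry:
  C[0][0] = min over k of (A[0][0] + B[0][0] = 1 + -1 = 0, A[0][1] + B[1][0] = -2 + 0 = -2) = -2 (attained at k = 1)
  C[0][1] = min over k of (A[0][0] + B[0][1] = 1 + -5 = -4, A[0][1] + B[1][1] = -2 + 6 = 4) = -4 (attained at k = 0)
  C[1][0] = min over k of (A[1][0] + B[0][0] = 8 + -1 = 7, A[1][1] + B[1][0] = 9 + 0 = 9) = 7 (attained at k = 0)
  C[1][1] = min over k of (A[1][0] + B[0][1] = 8 + -5 = 3, A[1][1] + B[1][1] = 9 + 6 = 15) = 3 (attained at k = 0)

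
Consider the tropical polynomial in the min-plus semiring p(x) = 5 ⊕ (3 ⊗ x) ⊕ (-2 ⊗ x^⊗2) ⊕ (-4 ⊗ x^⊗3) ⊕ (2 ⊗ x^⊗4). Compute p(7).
p(7) = 5

A tropical monomial a ⊗ x^⊗i evaluates to a + i · x. Evaluating each term at x = 7:
  Term 0 contributes 5 + 0 · 7 = 5
  Term 1 contributes 3 + 1 · 7 = 10
  Term 2 contributes -2 + 2 · 7 = 12
  Term 3 contributes -4 + 3 · 7 = 17
  Term 4 contributes 2 + 4 · 7 = 30
p(7) = ⊕ of these = min[5, 10, 12, 17, 30] = 5.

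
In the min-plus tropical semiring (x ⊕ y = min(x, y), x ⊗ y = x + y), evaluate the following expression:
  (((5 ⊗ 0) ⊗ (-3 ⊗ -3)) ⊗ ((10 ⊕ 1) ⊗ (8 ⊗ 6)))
(((5 ⊗ 0) ⊗ (-3 ⊗ -3)) ⊗ ((10 ⊕ 1) ⊗ (8 ⊗ 6))) = 14

Expand innermost to outermost. Recall ⊕ takes the minimum of its arguments and ⊗ takes their sum. Working out the expression (((5 ⊗ 0) ⊗ (-3 ⊗ -3)) ⊗ ((10 ⊕ 1) ⊗ (8 ⊗ 6))) gives 14.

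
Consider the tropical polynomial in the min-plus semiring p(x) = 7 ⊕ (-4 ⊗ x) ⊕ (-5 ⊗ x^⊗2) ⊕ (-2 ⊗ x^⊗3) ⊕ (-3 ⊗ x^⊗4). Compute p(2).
p(2) = -2

A tropical monomial a ⊗ x^⊗i evaluates to a + i · x. Evaluating each term at x = 2:
  Term 0 contributes 7 + 0 · 2 = 7
  Term 1 contributes -4 + 1 · 2 = -2
  Term 2 contributes -5 + 2 · 2 = -1
  Term 3 contributes -2 + 3 · 2 = 4
  Term 4 contributes -3 + 4 · 2 = 5
p(2) = ⊕ of these = min[7, -2, -1, 4, 5] = -2.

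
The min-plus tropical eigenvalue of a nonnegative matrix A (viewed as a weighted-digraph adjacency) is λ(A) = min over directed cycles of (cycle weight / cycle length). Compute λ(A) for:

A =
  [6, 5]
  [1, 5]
λ(A) = 3

Enumerate directed cycles and compute their means (weight / length). Sample:
  cycle 0 → 0: weight = 6, length = 1, mean = 6/1 ≈ 6.000
  cycle 1 → 1: weight = 5, length = 1, mean = 5/1 ≈ 5.000
  cycle 0 → 1 → 0: weight = 6, length = 2, mean = 6/2 ≈ 3.000
  cycle 1 → 0 → 1: weight = 6, length = 2, mean = 6/2 ≈ 3.000
Minimum mean = 3.000, attained e.g. along the cycle 0 → 1 → 0 with weight 6 and length 2. So λ(A) = 6/2 = 3.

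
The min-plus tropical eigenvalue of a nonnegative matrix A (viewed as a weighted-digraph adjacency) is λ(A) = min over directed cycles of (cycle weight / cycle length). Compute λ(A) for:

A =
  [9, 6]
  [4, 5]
λ(A) = 5

Enumerate directed cycles and compute their means (weight / length). Sample:
  cycle 0 → 0: weight = 9, length = 1, mean = 9/1 ≈ 9.000
  cycle 1 → 1: weight = 5, length = 1, mean = 5/1 ≈ 5.000
  cycle 0 → 1 → 0: weight = 10, length = 2, mean = 10/2 ≈ 5.000
  cycle 1 → 0 → 1: weight = 10, length = 2, mean = 10/2 ≈ 5.000
Minimum mean = 5.000, attained e.g. along the cycle 1 → 1 with weight 5 and length 1. So λ(A) = 5/1 = 5.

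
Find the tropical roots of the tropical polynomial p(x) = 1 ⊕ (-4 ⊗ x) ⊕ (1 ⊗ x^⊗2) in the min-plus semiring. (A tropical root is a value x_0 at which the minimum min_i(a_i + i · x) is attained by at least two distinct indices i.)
Roots: {-5, 5}

Each tropical root is a break point of the lower envelope of the lines y = a_i + i · x (there are 3 lines, with slopes 0, 1, ..., 2). Only the lines that attain the minimum somewhere contribute to roots; other lines are dominated. Here the surviving (envelope) indices are i = 2, i = 1, i = 0.
Intersections between consecutive envelope lines give the roots: for adjacent envelope indices i < j the intersection is x = (a_i − a_j) / (j − i). Reading off the sorted break points: {-5, 5}.
Verification: at each break x_0, at least two indices attain the minimum of min_i(a_i + i · x_0).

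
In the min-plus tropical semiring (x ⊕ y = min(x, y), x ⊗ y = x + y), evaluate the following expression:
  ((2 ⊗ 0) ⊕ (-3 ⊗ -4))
((2 ⊗ 0) ⊕ (-3 ⊗ -4)) = -7

Expand innermost to outermost. Recall ⊕ takes the minimum of its arguments and ⊗ takes their sum. Working out the expression ((2 ⊗ 0) ⊕ (-3 ⊗ -4)) gives -7.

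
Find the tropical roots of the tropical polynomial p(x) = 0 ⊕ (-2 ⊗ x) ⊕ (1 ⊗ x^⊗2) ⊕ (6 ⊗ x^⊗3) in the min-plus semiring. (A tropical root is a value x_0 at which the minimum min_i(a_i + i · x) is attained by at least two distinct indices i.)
Roots: {-5, -3, 2}

Each tropical root is a break point of the lower envelope of the lines y = a_i + i · x (there are 4 lines, with slopes 0, 1, ..., 3). Only the lines that attain the minimum somewhere contribute to roots; other lines are dominated. Here the surviving (envelope) indices are i = 3, i = 2, i = 1, i = 0.
Intersections between consecutive envelope lines give the roots: for adjacent envelope indices i < j the intersection is x = (a_i − a_j) / (j − i). Reading off the sorted break points: {-5, -3, 2}.
Verification: at each break x_0, at least two indices attain the minimum of min_i(a_i + i · x_0).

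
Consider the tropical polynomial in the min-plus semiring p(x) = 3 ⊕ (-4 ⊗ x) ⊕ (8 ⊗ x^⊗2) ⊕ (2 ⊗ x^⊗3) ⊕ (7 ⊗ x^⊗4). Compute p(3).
p(3) = -1

A tropical monomial a ⊗ x^⊗i evaluates to a + i · x. Evaluating each term at x = 3:
  Term 0 contributes 3 + 0 · 3 = 3
  Term 1 contributes -4 + 1 · 3 = -1
  Term 2 contributes 8 + 2 · 3 = 14
  Term 3 contributes 2 + 3 · 3 = 11
  Term 4 contributes 7 + 4 · 3 = 19
p(3) = ⊕ of these = min[3, -1, 14, 11, 19] = -1.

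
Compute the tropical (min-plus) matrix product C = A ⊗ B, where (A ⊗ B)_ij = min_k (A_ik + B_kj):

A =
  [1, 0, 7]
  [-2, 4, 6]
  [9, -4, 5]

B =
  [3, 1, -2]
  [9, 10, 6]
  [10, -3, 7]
A ⊗ B =
  [4, 2, -1]
  [1, -1, -4]
  [5, 2, 2]

Apply the min-plus product entry-by-entry:
  C[0][0] = min over k of (A[0][0] + B[0][0] = 1 + 3 = 4, A[0][1] + B[1][0] = 0 + 9 = 9, A[0][2] + B[2][0] = 7 + 10 = 17) = 4 (attained at k = 0)
  C[0][1] = min over k of (A[0][0] + B[0][1] = 1 + 1 = 2, A[0][1] + B[1][1] = 0 + 10 = 10, A[0][2] + B[2][1] = 7 + -3 = 4) = 2 (attained at k = 0)
  C[0][2] = min over k of (A[0][0] + B[0][2] = 1 + -2 = -1, A[0][1] + B[1][2] = 0 + 6 = 6, A[0][2] + B[2][2] = 7 + 7 = 14) = -1 (attained at k = 0)
  C[1][0] = min over k of (A[1][0] + B[0][0] = -2 + 3 = 1, A[1][1] + B[1][0] = 4 + 9 = 13, A[1][2] + B[2][0] = 6 + 10 = 16) = 1 (attained at k = 0)
  C[1][1] = min over k of (A[1][0] + B[0][1] = -2 + 1 = -1, A[1][1] + B[1][1] = 4 + 10 = 14, A[1][2] + B[2][1] = 6 + -3 = 3) = -1 (attained at k = 0)
  C[1][2] = min over k of (A[1][0] + B[0][2] = -2 + -2 = -4, A[1][1] + B[1][2] = 4 + 6 = 10, A[1][2] + B[2][2] = 6 + 7 = 13) = -4 (attained at k = 0)
  C[2][0] = min over k of (A[2][0] + B[0][0] = 9 + 3 = 12, A[2][1] + B[1][0] = -4 + 9 = 5, A[2][2] + B[2][0] = 5 + 10 = 15) = 5 (attained at k = 1)
  C[2][1] = min over k of (A[2][0] + B[0][1] = 9 + 1 = 10, A[2][1] + B[1][1] = -4 + 10 = 6, A[2][2] + B[2][1] = 5 + -3 = 2) = 2 (attained at k = 2)
  C[2][2] = min over k of (A[2][0] + B[0][2] = 9 + -2 = 7, A[2][1] + B[1][2] = -4 + 6 = 2, A[2][2] + B[2][2] = 5 + 7 = 12) = 2 (attained at k = 1)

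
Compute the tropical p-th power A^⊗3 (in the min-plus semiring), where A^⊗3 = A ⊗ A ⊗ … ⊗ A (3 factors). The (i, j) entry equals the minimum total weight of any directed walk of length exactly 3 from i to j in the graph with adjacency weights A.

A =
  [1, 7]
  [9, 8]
A^⊗3 =
  [3, 9]
  [11, 17]

Each entry (A^⊗3)_ij equals the minimum over all length-3 walks i = v_0 → v_1 → … → v_3 = j of Σ_t A[v_t][v_{t+1}]. For example, for (i, j) = (0, 1) we minimise over 4 possible intermediate vertex sequences; the minimum is 9, attained along the walk 0 → 0 → 0 → 1.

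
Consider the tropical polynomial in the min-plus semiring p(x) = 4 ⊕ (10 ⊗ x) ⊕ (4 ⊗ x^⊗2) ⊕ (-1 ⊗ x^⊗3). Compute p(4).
p(4) = 4

A tropical monomial a ⊗ x^⊗i evaluates to a + i · x. Evaluating each term at x = 4:
  Term 0 contributes 4 + 0 · 4 = 4
  Term 1 contributes 10 + 1 · 4 = 14
  Term 2 contributes 4 + 2 · 4 = 12
  Term 3 contributes -1 + 3 · 4 = 11
p(4) = ⊕ of these = min[4, 14, 12, 11] = 4.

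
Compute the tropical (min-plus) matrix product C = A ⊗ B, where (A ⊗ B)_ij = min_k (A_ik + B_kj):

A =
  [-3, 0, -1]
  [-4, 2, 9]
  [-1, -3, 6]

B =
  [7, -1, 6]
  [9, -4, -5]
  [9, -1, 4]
A ⊗ B =
  [4, -4, -5]
  [3, -5, -3]
  [6, -7, -8]

Apply the min-plus product entry-by-entry:
  C[0][0] = min over k of (A[0][0] + B[0][0] = -3 + 7 = 4, A[0][1] + B[1][0] = 0 + 9 = 9, A[0][2] + B[2][0] = -1 + 9 = 8) = 4 (attained at k = 0)
  C[0][1] = min over k of (A[0][0] + B[0][1] = -3 + -1 = -4, A[0][1] + B[1][1] = 0 + -4 = -4, A[0][2] + B[2][1] = -1 + -1 = -2) = -4 (attained at k = 0)
  C[0][2] = min over k of (A[0][0] + B[0][2] = -3 + 6 = 3, A[0][1] + B[1][2] = 0 + -5 = -5, A[0][2] + B[2][2] = -1 + 4 = 3) = -5 (attained at k = 1)
  C[1][0] = min over k of (A[1][0] + B[0][0] = -4 + 7 = 3, A[1][1] + B[1][0] = 2 + 9 = 11, A[1][2] + B[2][0] = 9 + 9 = 18) = 3 (attained at k = 0)
  C[1][1] = min over k of (A[1][0] + B[0][1] = -4 + -1 = -5, A[1][1] + B[1][1] = 2 + -4 = -2, A[1][2] + B[2][1] = 9 + -1 = 8) = -5 (attained at k = 0)
  C[1][2] = min over k of (A[1][0] + B[0][2] = -4 + 6 = 2, A[1][1] + B[1][2] = 2 + -5 = -3, A[1][2] + B[2][2] = 9 + 4 = 13) = -3 (attained at k = 1)
  C[2][0] = min over k of (A[2][0] + B[0][0] = -1 + 7 = 6, A[2][1] + B[1][0] = -3 + 9 = 6, A[2][2] + B[2][0] = 6 + 9 = 15) = 6 (attained at k = 0)
  C[2][1] = min over k of (A[2][0] + B[0][1] = -1 + -1 = -2, A[2][1] + B[1][1] = -3 + -4 = -7, A[2][2] + B[2][1] = 6 + -1 = 5) = -7 (attained at k = 1)
  C[2][2] = min over k of (A[2][0] + B[0][2] = -1 + 6 = 5, A[2][1] + B[1][2] = -3 + -5 = -8, A[2][2] + B[2][2] = 6 + 4 = 10) = -8 (attained at k = 1)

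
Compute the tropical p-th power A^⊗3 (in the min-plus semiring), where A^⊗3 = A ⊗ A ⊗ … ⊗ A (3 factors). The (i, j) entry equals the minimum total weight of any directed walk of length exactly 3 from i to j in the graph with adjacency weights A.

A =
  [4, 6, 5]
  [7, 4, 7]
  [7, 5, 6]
A^⊗3 =
  [12, 14, 13]
  [15, 12, 15]
  [15, 13, 16]

Each entry (A^⊗3)_ij equals the minimum over all length-3 walks i = v_0 → v_1 → … → v_3 = j of Σ_t A[v_t][v_{t+1}]. For example, for (i, j) = (0, 2) we minimise over 9 possible intermediate vertex sequences; the minimum is 13, attained along the walk 0 → 0 → 0 → 2.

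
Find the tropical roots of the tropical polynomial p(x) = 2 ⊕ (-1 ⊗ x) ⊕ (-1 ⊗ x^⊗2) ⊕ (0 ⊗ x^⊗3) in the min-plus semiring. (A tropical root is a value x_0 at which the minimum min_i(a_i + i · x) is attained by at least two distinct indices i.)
Roots: {-1, 0, 3}

Each tropical root is a break point of the lower envelope of the lines y = a_i + i · x (there are 4 lines, with slopes 0, 1, ..., 3). Only the lines that attain the minimum somewhere contribute to roots; other lines are dominated. Here the surviving (envelope) indices are i = 3, i = 2, i = 1, i = 0.
Intersections between consecutive envelope lines give the roots: for adjacent envelope indices i < j the intersection is x = (a_i − a_j) / (j − i). Reading off the sorted break points: {-1, 0, 3}.
Verification: at each break x_0, at least two indices attain the minimum of min_i(a_i + i · x_0).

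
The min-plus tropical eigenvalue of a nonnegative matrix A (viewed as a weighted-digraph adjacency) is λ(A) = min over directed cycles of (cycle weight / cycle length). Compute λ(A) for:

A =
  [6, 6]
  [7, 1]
λ(A) = 1

Enumerate directed cycles and compute their means (weight / length). Sample:
  cycle 0 → 0: weight = 6, length = 1, mean = 6/1 ≈ 6.000
  cycle 1 → 1: weight = 1, length = 1, mean = 1/1 ≈ 1.000
  cycle 0 → 1 → 0: weight = 13, length = 2, mean = 13/2 ≈ 6.500
  cycle 1 → 0 → 1: weight = 13, length = 2, mean = 13/2 ≈ 6.500
Minimum mean = 1.000, attained e.g. along the cycle 1 → 1 with weight 1 and length 1. So λ(A) = 1/1 = 1.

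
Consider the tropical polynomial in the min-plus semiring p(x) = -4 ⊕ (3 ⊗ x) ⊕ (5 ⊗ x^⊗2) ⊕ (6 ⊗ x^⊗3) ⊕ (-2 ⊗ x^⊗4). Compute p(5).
p(5) = -4

A tropical monomial a ⊗ x^⊗i evaluates to a + i · x. Evaluating each term at x = 5:
  Term 0 contributes -4 + 0 · 5 = -4
  Term 1 contributes 3 + 1 · 5 = 8
  Term 2 contributes 5 + 2 · 5 = 15
  Term 3 contributes 6 + 3 · 5 = 21
  Term 4 contributes -2 + 4 · 5 = 18
p(5) = ⊕ of these = min[-4, 8, 15, 21, 18] = -4.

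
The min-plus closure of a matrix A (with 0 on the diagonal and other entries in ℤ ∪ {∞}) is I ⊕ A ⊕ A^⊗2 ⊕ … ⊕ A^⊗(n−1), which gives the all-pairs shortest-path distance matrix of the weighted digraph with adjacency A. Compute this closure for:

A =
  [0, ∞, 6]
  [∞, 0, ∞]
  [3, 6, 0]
Closure =
  [0, 12, 6]
  [∞, 0, ∞]
  [3, 6, 0]

This is the Floyd-Warshall all-pairs shortest-path computation. For each intermediate vertex k = 0, 1, …, 2, update dist[i][j] ← min(dist[i][j], dist[i][k] + dist[k][j]). The final matrix gives, for each (i, j), the minimum total weight of any directed path from i to j (possibly empty when i = j).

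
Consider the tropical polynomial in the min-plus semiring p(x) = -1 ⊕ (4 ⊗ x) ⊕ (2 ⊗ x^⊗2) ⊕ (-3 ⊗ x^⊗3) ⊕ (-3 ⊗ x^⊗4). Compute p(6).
p(6) = -1

A tropical monomial a ⊗ x^⊗i evaluates to a + i · x. Evaluating each term at x = 6:
  Term 0 contributes -1 + 0 · 6 = -1
  Term 1 contributes 4 + 1 · 6 = 10
  Term 2 contributes 2 + 2 · 6 = 14
  Term 3 contributes -3 + 3 · 6 = 15
  Term 4 contributes -3 + 4 · 6 = 21
p(6) = ⊕ of these = min[-1, 10, 14, 15, 21] = -1.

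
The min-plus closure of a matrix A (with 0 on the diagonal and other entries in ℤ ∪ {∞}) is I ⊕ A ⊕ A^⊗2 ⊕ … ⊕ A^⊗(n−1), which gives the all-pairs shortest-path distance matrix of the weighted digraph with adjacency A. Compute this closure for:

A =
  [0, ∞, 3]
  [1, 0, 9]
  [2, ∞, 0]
Closure =
  [0, ∞, 3]
  [1, 0, 4]
  [2, ∞, 0]

This is the Floyd-Warshall all-pairs shortest-path computation. For each intermediate vertex k = 0, 1, …, 2, update dist[i][j] ← min(dist[i][j], dist[i][k] + dist[k][j]). The final matrix gives, for each (i, j), the minimum total weight of any directed path from i to j (possibly empty when i = j).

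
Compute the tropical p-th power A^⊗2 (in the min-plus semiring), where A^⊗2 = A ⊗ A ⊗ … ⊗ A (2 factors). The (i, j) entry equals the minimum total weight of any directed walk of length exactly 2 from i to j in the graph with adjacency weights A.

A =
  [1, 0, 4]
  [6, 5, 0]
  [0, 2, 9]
A^⊗2 =
  [2, 1, 0]
  [0, 2, 5]
  [1, 0, 2]

Each entry (A^⊗2)_ij equals the minimum over all length-2 walks i = v_0 → v_1 → … → v_2 = j of Σ_t A[v_t][v_{t+1}]. For example, for (i, j) = (0, 2) we minimise over 3 possible intermediate vertex sequences; the minimum is 0, attained along the walk 0 → 1 → 2.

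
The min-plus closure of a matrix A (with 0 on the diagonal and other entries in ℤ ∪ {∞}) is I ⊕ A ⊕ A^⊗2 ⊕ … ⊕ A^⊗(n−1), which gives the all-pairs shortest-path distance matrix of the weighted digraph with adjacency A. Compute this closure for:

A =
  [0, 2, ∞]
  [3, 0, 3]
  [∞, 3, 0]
Closure =
  [0, 2, 5]
  [3, 0, 3]
  [6, 3, 0]

This is the Floyd-Warshall all-pairs shortest-path computation. For each intermediate vertex k = 0, 1, …, 2, update dist[i][j] ← min(dist[i][j], dist[i][k] + dist[k][j]). The final matrix gives, for each (i, j), the minimum total weight of any directed path from i to j (possibly empty when i = j).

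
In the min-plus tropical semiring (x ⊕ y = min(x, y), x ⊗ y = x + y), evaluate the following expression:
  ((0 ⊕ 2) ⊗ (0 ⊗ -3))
((0 ⊕ 2) ⊗ (0 ⊗ -3)) = -3

Expand innermost to outermost. Recall ⊕ takes the minimum of its arguments and ⊗ takes their sum. Working out the expression ((0 ⊕ 2) ⊗ (0 ⊗ -3)) gives -3.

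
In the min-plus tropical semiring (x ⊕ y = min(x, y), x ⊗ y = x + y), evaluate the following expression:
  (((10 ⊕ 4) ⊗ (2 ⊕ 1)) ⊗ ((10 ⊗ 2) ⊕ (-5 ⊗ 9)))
(((10 ⊕ 4) ⊗ (2 ⊕ 1)) ⊗ ((10 ⊗ 2) ⊕ (-5 ⊗ 9))) = 9

Expand innermost to outermost. Recall ⊕ takes the minimum of its arguments and ⊗ takes their sum. Working out the expression (((10 ⊕ 4) ⊗ (2 ⊕ 1)) ⊗ ((10 ⊗ 2) ⊕ (-5 ⊗ 9))) gives 9.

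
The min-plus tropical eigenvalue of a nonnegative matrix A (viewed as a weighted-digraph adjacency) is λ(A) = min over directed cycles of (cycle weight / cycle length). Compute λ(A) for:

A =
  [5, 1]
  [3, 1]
λ(A) = 1

Enumerate directed cycles and compute their means (weight / length). Sample:
  cycle 0 → 0: weight = 5, length = 1, mean = 5/1 ≈ 5.000
  cycle 1 → 1: weight = 1, length = 1, mean = 1/1 ≈ 1.000
  cycle 0 → 1 → 0: weight = 4, length = 2, mean = 4/2 ≈ 2.000
  cycle 1 → 0 → 1: weight = 4, length = 2, mean = 4/2 ≈ 2.000
Minimum mean = 1.000, attained e.g. along the cycle 1 → 1 with weight 1 and length 1. So λ(A) = 1/1 = 1.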